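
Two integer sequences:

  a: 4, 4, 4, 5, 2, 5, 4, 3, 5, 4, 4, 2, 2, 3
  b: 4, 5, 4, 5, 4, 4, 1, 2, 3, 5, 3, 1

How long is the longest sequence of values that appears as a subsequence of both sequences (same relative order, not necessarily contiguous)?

One common subsequence of length 8: 4 (a #3, b #1), 5 (a #6, b #2), 4 (a #7, b #3), 5 (a #9, b #4), 4 (a #10, b #5), 4 (a #11, b #6), 2 (a #12, b #8), 3 (a #14, b #11). The LCS DP gives dp[14][12] = 8, so this is optimal.

8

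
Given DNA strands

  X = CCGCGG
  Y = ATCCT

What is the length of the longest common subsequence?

2

Match C at X[1]=Y[3], then C at X[2]=Y[4] — 2 bases in the same relative order in both. Since dp[6][5] = 2, nothing longer is possible.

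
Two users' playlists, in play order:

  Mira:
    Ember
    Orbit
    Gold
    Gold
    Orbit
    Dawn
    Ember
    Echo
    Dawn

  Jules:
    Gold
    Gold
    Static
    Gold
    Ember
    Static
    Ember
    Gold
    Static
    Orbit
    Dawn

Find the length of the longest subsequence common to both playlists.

4

Match Ember (Mira #1, Jules #7); then Gold (Mira #3, Jules #8); then Orbit (Mira #5, Jules #10); then Dawn (Mira #9, Jules #11) — 4 songs in the same relative order in both, and the DP table's final entry dp[9][11] is also 4, so no common subsequence is longer.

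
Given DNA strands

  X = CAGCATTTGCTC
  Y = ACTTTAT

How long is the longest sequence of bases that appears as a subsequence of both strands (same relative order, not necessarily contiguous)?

6

Pick A at X[2]=Y[1]; then C at X[4]=Y[2]; then T at X[6]=Y[3]; then T at X[7]=Y[4]; then T at X[8]=Y[5]; then T at X[11]=Y[7]; all 6 bases appear in both, in order, and the DP table's final entry dp[12][7] is also 6, so no common subsequence is longer.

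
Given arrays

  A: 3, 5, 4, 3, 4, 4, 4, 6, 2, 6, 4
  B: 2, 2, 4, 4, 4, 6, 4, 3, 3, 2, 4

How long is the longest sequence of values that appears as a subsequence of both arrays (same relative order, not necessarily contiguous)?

One common subsequence of length 6: 4 (A #3, B #3) → 4 (A #5, B #4) → 4 (A #6, B #5) → 4 (A #7, B #7) → 2 (A #9, B #10) → 4 (A #11, B #11). Since dp[11][11] = 6, nothing longer is possible.

6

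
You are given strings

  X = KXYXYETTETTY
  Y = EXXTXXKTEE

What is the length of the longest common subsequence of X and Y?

5

Let dp[i][j] be the LCS length of the first i characters of X and the first j characters of Y. dp[i][j] = dp[i-1][j-1]+1 when the i-th and j-th characters match, else max(dp[i-1][j], dp[i][j-1]).
    ·  E  X  X  T  X  X  K  T  E  E
 ·  0  0  0  0  0  0  0  0  0  0  0
 K  0  0  0  0  0  0  0  1  1  1  1
 X  0  0  1  1  1  1  1  1  1  1  1
 Y  0  0  1  1  1  1  1  1  1  1  1
 X  0  0  1  2  2  2  2  2  2  2  2
 Y  0  0  1  2  2  2  2  2  2  2  2
 E  0  1  1  2  2  2  2  2  2  3  3
 T  0  1  1  2  3  3  3  3  3  3  3
 T  0  1  1  2  3  3  3  3  4  4  4
 E  0  1  1  2  3  3  3  3  4  5  5
 T  0  1  1  2  3  3  3  3  4  5  5
 T  0  1  1  2  3  3  3  3  4  5  5
 Y  0  1  1  2  3  3  3  3  4  5  5
dp[12][10] = 5. One LCS (by backtracking along matches): XXTTE.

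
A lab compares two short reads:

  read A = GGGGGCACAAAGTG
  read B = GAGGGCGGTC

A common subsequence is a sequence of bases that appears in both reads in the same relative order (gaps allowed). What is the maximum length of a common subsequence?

7

One common subsequence of length 7: G (read A #1, read B #1); then G (read A #2, read B #3); then G (read A #3, read B #4); then G (read A #4, read B #5); then G (read A #5, read B #7); then G (read A #12, read B #8); then T (read A #13, read B #9). Since dp[14][10] = 7, nothing longer is possible.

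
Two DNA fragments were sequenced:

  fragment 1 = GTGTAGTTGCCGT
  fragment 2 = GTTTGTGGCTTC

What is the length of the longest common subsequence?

Match G [1,1] → T [2,4] → G [3,5] → T [4,6] → G [6,8] → T [7,10] → T [8,11] → C [11,12] — 8 bases in the same relative order in both. The LCS DP gives dp[13][12] = 8, so this is optimal.

8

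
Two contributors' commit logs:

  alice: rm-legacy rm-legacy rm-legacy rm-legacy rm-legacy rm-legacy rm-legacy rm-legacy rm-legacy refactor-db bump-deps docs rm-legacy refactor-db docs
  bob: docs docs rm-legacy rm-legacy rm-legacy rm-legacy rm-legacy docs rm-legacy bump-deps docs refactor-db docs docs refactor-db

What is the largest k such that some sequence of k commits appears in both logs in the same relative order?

Pick rm-legacy at alice[1]=bob[3] → rm-legacy at alice[2]=bob[4] → rm-legacy at alice[3]=bob[5] → rm-legacy at alice[4]=bob[6] → rm-legacy at alice[5]=bob[7] → rm-legacy at alice[9]=bob[9] → bump-deps at alice[11]=bob[10] → docs at alice[12]=bob[11] → refactor-db at alice[14]=bob[12] → docs at alice[15]=bob[14]; all 10 commits appear in both, in order. The LCS DP gives dp[15][15] = 10, so this is optimal.

10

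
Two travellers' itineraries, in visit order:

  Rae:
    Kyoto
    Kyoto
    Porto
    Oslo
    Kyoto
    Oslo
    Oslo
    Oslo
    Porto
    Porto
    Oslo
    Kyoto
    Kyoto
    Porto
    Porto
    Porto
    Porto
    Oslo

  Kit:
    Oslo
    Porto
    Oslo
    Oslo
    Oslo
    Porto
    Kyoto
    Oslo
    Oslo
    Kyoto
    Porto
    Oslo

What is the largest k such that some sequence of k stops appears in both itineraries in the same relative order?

9

Taking Porto [3,2], then Oslo [4,3], then Oslo [6,4], then Oslo [7,5], then Oslo [8,8], then Oslo [11,9], then Kyoto [13,10], then Porto [17,11], then Oslo [18,12] gives a common subsequence of length 9, and the DP table's final entry dp[18][12] is also 9, so no common subsequence is longer.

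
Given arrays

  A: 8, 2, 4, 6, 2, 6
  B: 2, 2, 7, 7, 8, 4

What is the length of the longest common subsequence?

2

One common subsequence of length 2: 8 (A #1, B #5), 4 (A #3, B #6). The LCS DP gives dp[6][6] = 2, so this is optimal.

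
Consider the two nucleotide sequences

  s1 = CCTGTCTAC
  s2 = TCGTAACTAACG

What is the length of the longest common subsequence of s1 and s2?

7

Match C [2,2], G [4,3], T [5,4], C [6,7], T [7,8], A [8,10], C [9,11] — 7 bases in the same relative order in both. Since dp[9][12] = 7, nothing longer is possible.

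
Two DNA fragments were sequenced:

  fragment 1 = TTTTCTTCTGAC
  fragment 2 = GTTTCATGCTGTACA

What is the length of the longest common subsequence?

10

Match T (fragment 1 #2, fragment 2 #2), T (fragment 1 #3, fragment 2 #3), T (fragment 1 #4, fragment 2 #4), C (fragment 1 #5, fragment 2 #5), T (fragment 1 #6, fragment 2 #7), C (fragment 1 #8, fragment 2 #9), T (fragment 1 #9, fragment 2 #10), G (fragment 1 #10, fragment 2 #11), A (fragment 1 #11, fragment 2 #13), C (fragment 1 #12, fragment 2 #14) — 10 bases in the same relative order in both. dp[12][15] = 10 confirms this is the maximum.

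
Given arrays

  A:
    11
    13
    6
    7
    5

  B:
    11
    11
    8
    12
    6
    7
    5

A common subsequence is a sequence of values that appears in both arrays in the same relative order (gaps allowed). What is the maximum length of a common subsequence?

4

Taking 11 at A[1]=B[2], 6 at A[3]=B[5], 7 at A[4]=B[6], 5 at A[5]=B[7] gives a common subsequence of length 4. dp[5][7] = 4 confirms this is the maximum.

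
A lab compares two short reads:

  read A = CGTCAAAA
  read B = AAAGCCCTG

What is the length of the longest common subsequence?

3

Let dp[i][j] be the LCS length of the first i bases of read A and the first j bases of read B. dp[i][j] = dp[i-1][j-1]+1 when the i-th and j-th bases match, else max(dp[i-1][j], dp[i][j-1]).
    ·  A  A  A  G  C  C  C  T  G
 ·  0  0  0  0  0  0  0  0  0  0
 C  0  0  0  0  0  1  1  1  1  1
 G  0  0  0  0  1  1  1  1  1  2
 T  0  0  0  0  1  1  1  1  2  2
 C  0  0  0  0  1  2  2  2  2  2
 A  0  1  1  1  1  2  2  2  2  2
 A  0  1  2  2  2  2  2  2  2  2
 A  0  1  2  3  3  3  3  3  3  3
 A  0  1  2  3  3  3  3  3  3  3
dp[8][9] = 3. One LCS (by backtracking along matches): AAA.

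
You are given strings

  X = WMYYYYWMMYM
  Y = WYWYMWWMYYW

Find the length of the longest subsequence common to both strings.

One common subsequence of length 6: W [1,1], then Y [3,2], then Y [4,4], then Y [5,9], then Y [6,10], then W [7,11]. The LCS DP gives dp[11][11] = 6, so this is optimal.

6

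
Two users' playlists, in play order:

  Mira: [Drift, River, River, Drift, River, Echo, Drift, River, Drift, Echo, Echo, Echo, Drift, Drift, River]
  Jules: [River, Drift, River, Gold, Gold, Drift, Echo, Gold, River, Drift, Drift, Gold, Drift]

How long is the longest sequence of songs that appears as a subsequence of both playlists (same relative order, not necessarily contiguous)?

Taking Drift (Mira #1, Jules #2), River (Mira #2, Jules #3), Drift (Mira #4, Jules #6), Echo (Mira #6, Jules #7), River (Mira #8, Jules #9), Drift (Mira #9, Jules #10), Drift (Mira #13, Jules #11), Drift (Mira #14, Jules #13) gives a common subsequence of length 8. The LCS DP gives dp[15][13] = 8, so this is optimal.

8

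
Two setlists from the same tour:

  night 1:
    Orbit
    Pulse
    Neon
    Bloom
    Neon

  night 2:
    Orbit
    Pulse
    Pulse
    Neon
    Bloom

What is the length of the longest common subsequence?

Taking Orbit (night 1 #1, night 2 #1); then Pulse (night 1 #2, night 2 #3); then Neon (night 1 #3, night 2 #4); then Bloom (night 1 #4, night 2 #5) gives a common subsequence of length 4. Since dp[5][5] = 4, nothing longer is possible.

4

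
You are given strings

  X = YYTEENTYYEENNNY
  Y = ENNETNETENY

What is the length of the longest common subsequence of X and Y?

7

Match E (X #4, Y #1); then E (X #5, Y #4); then N (X #6, Y #6); then T (X #7, Y #8); then E (X #11, Y #9); then N (X #14, Y #10); then Y (X #15, Y #11) — 7 characters in the same relative order in both. dp[15][11] = 7 confirms this is the maximum.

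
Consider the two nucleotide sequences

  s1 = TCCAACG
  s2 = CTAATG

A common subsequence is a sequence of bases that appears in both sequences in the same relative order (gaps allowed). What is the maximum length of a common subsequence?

4

Match T [1,2]; then A [4,3]; then A [5,4]; then G [7,6] — 4 bases in the same relative order in both, and the DP table's final entry dp[7][6] is also 4, so no common subsequence is longer.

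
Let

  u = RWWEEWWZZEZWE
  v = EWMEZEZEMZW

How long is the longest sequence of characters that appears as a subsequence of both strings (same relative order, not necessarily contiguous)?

7

One common subsequence of length 7: W at u[2]=v[2], E at u[4]=v[4], E at u[5]=v[6], Z at u[9]=v[7], E at u[10]=v[8], Z at u[11]=v[10], W at u[12]=v[11]. Since dp[13][11] = 7, nothing longer is possible.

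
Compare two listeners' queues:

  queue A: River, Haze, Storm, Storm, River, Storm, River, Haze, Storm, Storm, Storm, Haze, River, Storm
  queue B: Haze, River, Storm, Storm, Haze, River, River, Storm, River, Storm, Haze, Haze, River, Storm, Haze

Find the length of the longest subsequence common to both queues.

Taking River [1,2] → Storm [3,3] → Storm [4,4] → River [5,7] → Storm [6,8] → River [7,9] → Haze [8,11] → Haze [12,12] → River [13,13] → Storm [14,14] gives a common subsequence of length 10. Since dp[14][15] = 10, nothing longer is possible.

10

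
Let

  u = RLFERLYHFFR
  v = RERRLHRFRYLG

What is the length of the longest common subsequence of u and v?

7

Taking R at u[1]=v[1], then E at u[4]=v[2], then R at u[5]=v[4], then L at u[6]=v[5], then H at u[8]=v[6], then F at u[10]=v[8], then R at u[11]=v[9] gives a common subsequence of length 7. Since dp[11][12] = 7, nothing longer is possible.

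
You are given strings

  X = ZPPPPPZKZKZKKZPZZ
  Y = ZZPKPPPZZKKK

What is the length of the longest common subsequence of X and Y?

Match Z at X[1]=Y[2], P at X[2]=Y[3], P at X[4]=Y[5], P at X[5]=Y[6], P at X[6]=Y[7], Z at X[7]=Y[8], Z at X[9]=Y[9], K at X[10]=Y[10], K at X[12]=Y[11], K at X[13]=Y[12] — 10 characters in the same relative order in both, and the DP table's final entry dp[17][12] is also 10, so no common subsequence is longer.

10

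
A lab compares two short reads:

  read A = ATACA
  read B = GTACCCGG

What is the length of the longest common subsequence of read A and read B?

Let dp[i][j] be the LCS length of the first i bases of read A and the first j bases of read B. dp[i][j] = dp[i-1][j-1]+1 when the i-th and j-th bases match, else max(dp[i-1][j], dp[i][j-1]).
    ·  G  T  A  C  C  C  G  G
 ·  0  0  0  0  0  0  0  0  0
 A  0  0  0  1  1  1  1  1  1
 T  0  0  1  1  1  1  1  1  1
 A  0  0  1  2  2  2  2  2  2
 C  0  0  1  2  3  3  3  3  3
 A  0  0  1  2  3  3  3  3  3
dp[5][8] = 3. One LCS (by backtracking along matches): TAC.

3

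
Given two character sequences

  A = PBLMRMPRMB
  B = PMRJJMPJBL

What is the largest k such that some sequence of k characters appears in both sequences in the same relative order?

Match P [1,1], M [4,2], R [5,3], M [6,6], P [7,7], B [10,9] — 6 characters in the same relative order in both. dp[10][10] = 6 confirms this is the maximum.

6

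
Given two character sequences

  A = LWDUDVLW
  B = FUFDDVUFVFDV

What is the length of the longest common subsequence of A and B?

4

Pick D [3,5] → U [4,7] → D [5,11] → V [6,12]; all 4 characters appear in both, in order. dp[8][12] = 4 confirms this is the maximum.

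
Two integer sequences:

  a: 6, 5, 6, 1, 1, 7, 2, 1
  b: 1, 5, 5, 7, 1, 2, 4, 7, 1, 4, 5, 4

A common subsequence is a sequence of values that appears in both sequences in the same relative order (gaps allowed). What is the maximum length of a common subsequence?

Let dp[i][j] be the LCS length of the first i values of a and the first j values of b. dp[i][j] = dp[i-1][j-1]+1 when the i-th and j-th values match, else max(dp[i-1][j], dp[i][j-1]).
    ·  1  5  5  7  1  2  4  7  1  4  5  4
 ·  0  0  0  0  0  0  0  0  0  0  0  0  0
 6  0  0  0  0  0  0  0  0  0  0  0  0  0
 5  0  0  1  1  1  1  1  1  1  1  1  1  1
 6  0  0  1  1  1  1  1  1  1  1  1  1  1
 1  0  1  1  1  1  2  2  2  2  2  2  2  2
 1  0  1  1  1  1  2  2  2  2  3  3  3  3
 7  0  1  1  1  2  2  2  2  3  3  3  3  3
 2  0  1  1  1  2  2  3  3  3  3  3  3  3
 1  0  1  1  1  2  3  3  3  3  4  4  4  4
dp[8][12] = 4. One LCS (by backtracking along matches): 5, 1, 7, 1.

4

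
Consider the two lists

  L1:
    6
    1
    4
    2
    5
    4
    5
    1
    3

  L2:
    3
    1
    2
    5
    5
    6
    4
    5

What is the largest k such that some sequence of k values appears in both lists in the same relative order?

Let dp[i][j] be the LCS length of the first i values of L1 and the first j values of L2. dp[i][j] = dp[i-1][j-1]+1 when the i-th and j-th values match, else max(dp[i-1][j], dp[i][j-1]).
    ·  3  1  2  5  5  6  4  5
 ·  0  0  0  0  0  0  0  0  0
 6  0  0  0  0  0  0  1  1  1
 1  0  0  1  1  1  1  1  1  1
 4  0  0  1  1  1  1  1  2  2
 2  0  0  1  2  2  2  2  2  2
 5  0  0  1  2  3  3  3  3  3
 4  0  0  1  2  3  3  3  4  4
 5  0  0  1  2  3  4  4  4  5
 1  0  0  1  2  3  4  4  4  5
 3  0  1  1  2  3  4  4  4  5
dp[9][8] = 5. One LCS (by backtracking along matches): 1, 2, 5, 4, 5.

5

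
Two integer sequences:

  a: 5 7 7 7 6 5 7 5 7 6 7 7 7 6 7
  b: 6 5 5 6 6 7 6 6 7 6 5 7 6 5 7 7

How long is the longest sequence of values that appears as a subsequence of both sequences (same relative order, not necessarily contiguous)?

9

One common subsequence of length 9: 5 (a #1, b #3), then 7 (a #2, b #6), then 7 (a #4, b #9), then 6 (a #5, b #10), then 5 (a #6, b #11), then 7 (a #7, b #12), then 5 (a #8, b #14), then 7 (a #13, b #15), then 7 (a #15, b #16). The LCS DP gives dp[15][16] = 9, so this is optimal.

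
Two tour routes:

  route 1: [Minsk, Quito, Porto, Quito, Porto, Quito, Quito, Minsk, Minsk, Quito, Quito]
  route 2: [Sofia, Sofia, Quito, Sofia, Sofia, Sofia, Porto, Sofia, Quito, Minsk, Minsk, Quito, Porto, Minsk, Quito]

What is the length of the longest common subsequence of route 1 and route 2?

7

Pick Quito (route 1 #2, route 2 #3); then Porto (route 1 #3, route 2 #7); then Quito (route 1 #7, route 2 #9); then Minsk (route 1 #8, route 2 #10); then Minsk (route 1 #9, route 2 #11); then Quito (route 1 #10, route 2 #12); then Quito (route 1 #11, route 2 #15); all 7 stops appear in both, in order. dp[11][15] = 7 confirms this is the maximum.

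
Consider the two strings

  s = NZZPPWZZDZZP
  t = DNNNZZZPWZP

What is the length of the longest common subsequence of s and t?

7

Taking N at s[1]=t[4], then Z at s[2]=t[6], then Z at s[3]=t[7], then P at s[5]=t[8], then W at s[6]=t[9], then Z at s[11]=t[10], then P at s[12]=t[11] gives a common subsequence of length 7, and the DP table's final entry dp[12][11] is also 7, so no common subsequence is longer.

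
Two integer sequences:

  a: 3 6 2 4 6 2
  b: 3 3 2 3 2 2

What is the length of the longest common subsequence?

Let dp[i][j] be the LCS length of the first i values of a and the first j values of b. dp[i][j] = dp[i-1][j-1]+1 when the i-th and j-th values match, else max(dp[i-1][j], dp[i][j-1]).
    ·  3  3  2  3  2  2
 ·  0  0  0  0  0  0  0
 3  0  1  1  1  1  1  1
 6  0  1  1  1  1  1  1
 2  0  1  1  2  2  2  2
 4  0  1  1  2  2  2  2
 6  0  1  1  2  2  2  2
 2  0  1  1  2  2  3  3
dp[6][6] = 3. One LCS (by backtracking along matches): 3, 2, 2.

3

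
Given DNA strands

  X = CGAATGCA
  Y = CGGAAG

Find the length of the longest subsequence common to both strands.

Pick C at X[1]=Y[1], G at X[2]=Y[3], A at X[3]=Y[4], A at X[4]=Y[5], G at X[6]=Y[6]; all 5 bases appear in both, in order. The LCS DP gives dp[8][6] = 5, so this is optimal.

5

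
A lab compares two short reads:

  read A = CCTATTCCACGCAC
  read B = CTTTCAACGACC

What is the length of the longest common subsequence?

10

Pick C at read A[2]=read B[1], then T at read A[3]=read B[2], then T at read A[5]=read B[3], then T at read A[6]=read B[4], then C at read A[7]=read B[5], then A at read A[9]=read B[7], then C at read A[10]=read B[8], then G at read A[11]=read B[9], then C at read A[12]=read B[11], then C at read A[14]=read B[12]; all 10 bases appear in both, in order. dp[14][12] = 10 confirms this is the maximum.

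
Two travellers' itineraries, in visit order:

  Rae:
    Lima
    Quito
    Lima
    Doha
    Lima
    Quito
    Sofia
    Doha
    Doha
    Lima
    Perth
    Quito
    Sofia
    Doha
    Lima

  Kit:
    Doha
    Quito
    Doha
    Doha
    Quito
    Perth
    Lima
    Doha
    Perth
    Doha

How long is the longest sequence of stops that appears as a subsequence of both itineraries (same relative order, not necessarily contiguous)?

7

One common subsequence of length 7: Doha (Rae #4, Kit #1), Quito (Rae #6, Kit #2), Doha (Rae #8, Kit #3), Doha (Rae #9, Kit #4), Lima (Rae #10, Kit #7), Perth (Rae #11, Kit #9), Doha (Rae #14, Kit #10). The LCS DP gives dp[15][10] = 7, so this is optimal.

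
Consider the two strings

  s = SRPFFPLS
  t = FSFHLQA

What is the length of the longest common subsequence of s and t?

One common subsequence of length 3: S [1,2]; then F [4,3]; then L [7,5]. The LCS DP gives dp[8][7] = 3, so this is optimal.

3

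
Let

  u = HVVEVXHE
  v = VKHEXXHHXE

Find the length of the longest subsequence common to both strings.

Taking H (u #1, v #3); then E (u #4, v #4); then X (u #6, v #6); then H (u #7, v #8); then E (u #8, v #10) gives a common subsequence of length 5. The LCS DP gives dp[8][10] = 5, so this is optimal.

5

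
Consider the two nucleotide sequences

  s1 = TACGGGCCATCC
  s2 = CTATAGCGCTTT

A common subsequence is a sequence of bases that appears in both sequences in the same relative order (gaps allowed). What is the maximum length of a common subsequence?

Taking T [1,4], A [2,5], C [3,7], G [6,8], C [7,9], T [10,12] gives a common subsequence of length 6. Since dp[12][12] = 6, nothing longer is possible.

6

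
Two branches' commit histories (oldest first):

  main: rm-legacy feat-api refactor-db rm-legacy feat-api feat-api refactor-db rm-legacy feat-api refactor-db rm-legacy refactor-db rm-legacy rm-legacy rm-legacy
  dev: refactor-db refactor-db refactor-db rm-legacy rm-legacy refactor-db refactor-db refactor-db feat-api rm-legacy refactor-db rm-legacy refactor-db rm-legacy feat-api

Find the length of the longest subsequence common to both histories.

8

Pick rm-legacy at main[1]=dev[5]; then refactor-db at main[3]=dev[8]; then feat-api at main[6]=dev[9]; then rm-legacy at main[8]=dev[10]; then refactor-db at main[10]=dev[11]; then rm-legacy at main[11]=dev[12]; then refactor-db at main[12]=dev[13]; then rm-legacy at main[13]=dev[14]; all 8 commits appear in both, in order. The LCS DP gives dp[15][15] = 8, so this is optimal.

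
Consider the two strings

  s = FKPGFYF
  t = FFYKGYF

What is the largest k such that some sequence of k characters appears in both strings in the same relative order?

5

One common subsequence of length 5: F at s[1]=t[2]; then K at s[2]=t[4]; then G at s[4]=t[5]; then Y at s[6]=t[6]; then F at s[7]=t[7]. Since dp[7][7] = 5, nothing longer is possible.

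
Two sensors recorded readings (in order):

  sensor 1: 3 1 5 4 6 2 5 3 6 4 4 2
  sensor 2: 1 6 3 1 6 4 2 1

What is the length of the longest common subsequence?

6

Let dp[i][j] be the LCS length of the first i values of sensor 1 and the first j values of sensor 2. dp[i][j] = dp[i-1][j-1]+1 when the i-th and j-th values match, else max(dp[i-1][j], dp[i][j-1]).
    ·  1  6  3  1  6  4  2  1
 ·  0  0  0  0  0  0  0  0  0
 3  0  0  0  1  1  1  1  1  1
 1  0  1  1  1  2  2  2  2  2
 5  0  1  1  1  2  2  2  2  2
 4  0  1  1  1  2  2  3  3  3
 6  0  1  2  2  2  3  3  3  3
 2  0  1  2  2  2  3  3  4  4
 5  0  1  2  2  2  3  3  4  4
 3  0  1  2  3  3  3  3  4  4
 6  0  1  2  3  3  4  4  4  4
 4  0  1  2  3  3  4  5  5  5
 4  0  1  2  3  3  4  5  5  5
 2  0  1  2  3  3  4  5  6  6
dp[12][8] = 6. One LCS (by backtracking along matches): 1, 6, 3, 6, 4, 2.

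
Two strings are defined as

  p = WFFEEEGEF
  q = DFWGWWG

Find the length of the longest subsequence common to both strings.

2

Taking W at p[1]=q[6], G at p[7]=q[7] gives a common subsequence of length 2. Since dp[9][7] = 2, nothing longer is possible.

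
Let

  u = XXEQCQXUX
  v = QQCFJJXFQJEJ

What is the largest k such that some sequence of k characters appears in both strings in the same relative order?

3

Match Q [4,2] → C [5,3] → Q [6,9] — 3 characters in the same relative order in both. dp[9][12] = 3 confirms this is the maximum.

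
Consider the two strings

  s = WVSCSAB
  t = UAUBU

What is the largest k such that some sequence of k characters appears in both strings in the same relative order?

Let dp[i][j] be the LCS length of the first i characters of s and the first j characters of t. dp[i][j] = dp[i-1][j-1]+1 when the i-th and j-th characters match, else max(dp[i-1][j], dp[i][j-1]).
    ·  U  A  U  B  U
 ·  0  0  0  0  0  0
 W  0  0  0  0  0  0
 V  0  0  0  0  0  0
 S  0  0  0  0  0  0
 C  0  0  0  0  0  0
 S  0  0  0  0  0  0
 A  0  0  1  1  1  1
 B  0  0  1  1  2  2
dp[7][5] = 2. One LCS (by backtracking along matches): AB.

2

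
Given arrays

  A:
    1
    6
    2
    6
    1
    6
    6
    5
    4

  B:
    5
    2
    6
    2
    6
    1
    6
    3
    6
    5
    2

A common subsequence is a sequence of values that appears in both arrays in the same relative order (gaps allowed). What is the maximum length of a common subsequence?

7

Taking 6 (A #2, B #3), 2 (A #3, B #4), 6 (A #4, B #5), 1 (A #5, B #6), 6 (A #6, B #7), 6 (A #7, B #9), 5 (A #8, B #10) gives a common subsequence of length 7. dp[9][11] = 7 confirms this is the maximum.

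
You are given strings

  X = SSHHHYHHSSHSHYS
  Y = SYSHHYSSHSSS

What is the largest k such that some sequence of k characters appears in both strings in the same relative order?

10

Pick S (X #1, Y #1), then S (X #2, Y #3), then H (X #4, Y #4), then H (X #5, Y #5), then Y (X #6, Y #6), then S (X #9, Y #7), then S (X #10, Y #8), then H (X #11, Y #9), then S (X #12, Y #11), then S (X #15, Y #12); all 10 characters appear in both, in order. dp[15][12] = 10 confirms this is the maximum.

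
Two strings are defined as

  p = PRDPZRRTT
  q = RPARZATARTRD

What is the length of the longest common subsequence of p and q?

Let dp[i][j] be the LCS length of the first i characters of p and the first j characters of q. dp[i][j] = dp[i-1][j-1]+1 when the i-th and j-th characters match, else max(dp[i-1][j], dp[i][j-1]).
    ·  R  P  A  R  Z  A  T  A  R  T  R  D
 ·  0  0  0  0  0  0  0  0  0  0  0  0  0
 P  0  0  1  1  1  1  1  1  1  1  1  1  1
 R  0  1  1  1  2  2  2  2  2  2  2  2  2
 D  0  1  1  1  2  2  2  2  2  2  2  2  3
 P  0  1  2  2  2  2  2  2  2  2  2  2  3
 Z  0  1  2  2  2  3  3  3  3  3  3  3  3
 R  0  1  2  2  3  3  3  3  3  4  4  4  4
 R  0  1  2  2  3  3  3  3  3  4  4  5  5
 T  0  1  2  2  3  3  3  4  4  4  5  5  5
 T  0  1  2  2  3  3  3  4  4  4  5  5  5
dp[9][12] = 5. One LCS (by backtracking along matches): PRZRR.

5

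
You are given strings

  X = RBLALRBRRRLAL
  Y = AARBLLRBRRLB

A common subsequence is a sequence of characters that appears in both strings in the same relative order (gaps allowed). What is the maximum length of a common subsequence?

9

One common subsequence of length 9: R at X[1]=Y[3]; then B at X[2]=Y[4]; then L at X[3]=Y[5]; then L at X[5]=Y[6]; then R at X[6]=Y[7]; then B at X[7]=Y[8]; then R at X[9]=Y[9]; then R at X[10]=Y[10]; then L at X[11]=Y[11]. The LCS DP gives dp[13][12] = 9, so this is optimal.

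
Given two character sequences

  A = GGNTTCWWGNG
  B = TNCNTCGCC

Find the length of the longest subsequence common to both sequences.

4

Let dp[i][j] be the LCS length of the first i characters of A and the first j characters of B. dp[i][j] = dp[i-1][j-1]+1 when the i-th and j-th characters match, else max(dp[i-1][j], dp[i][j-1]).
    ·  T  N  C  N  T  C  G  C  C
 ·  0  0  0  0  0  0  0  0  0  0
 G  0  0  0  0  0  0  0  1  1  1
 G  0  0  0  0  0  0  0  1  1  1
 N  0  0  1  1  1  1  1  1  1  1
 T  0  1  1  1  1  2  2  2  2  2
 T  0  1  1  1  1  2  2  2  2  2
 C  0  1  1  2  2  2  3  3  3  3
 W  0  1  1  2  2  2  3  3  3  3
 W  0  1  1  2  2  2  3  3  3  3
 G  0  1  1  2  2  2  3  4  4  4
 N  0  1  2  2  3  3  3  4  4  4
 G  0  1  2  2  3  3  3  4  4  4
dp[11][9] = 4. One LCS (by backtracking along matches): NTCG.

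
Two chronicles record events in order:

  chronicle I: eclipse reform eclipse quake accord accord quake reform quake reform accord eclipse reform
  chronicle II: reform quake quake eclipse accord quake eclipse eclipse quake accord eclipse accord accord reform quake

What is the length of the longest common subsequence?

8

Taking reform at chronicle I[2]=chronicle II[1], eclipse at chronicle I[3]=chronicle II[4], accord at chronicle I[6]=chronicle II[5], quake at chronicle I[7]=chronicle II[6], quake at chronicle I[9]=chronicle II[9], accord at chronicle I[11]=chronicle II[10], eclipse at chronicle I[12]=chronicle II[11], reform at chronicle I[13]=chronicle II[14] gives a common subsequence of length 8. dp[13][15] = 8 confirms this is the maximum.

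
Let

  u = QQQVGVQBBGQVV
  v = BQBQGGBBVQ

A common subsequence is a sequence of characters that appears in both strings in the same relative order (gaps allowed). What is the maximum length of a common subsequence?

Let dp[i][j] be the LCS length of the first i characters of u and the first j characters of v. dp[i][j] = dp[i-1][j-1]+1 when the i-th and j-th characters match, else max(dp[i-1][j], dp[i][j-1]).
    ·  B  Q  B  Q  G  G  B  B  V  Q
 ·  0  0  0  0  0  0  0  0  0  0  0
 Q  0  0  1  1  1  1  1  1  1  1  1
 Q  0  0  1  1  2  2  2  2  2  2  2
 Q  0  0  1  1  2  2  2  2  2  2  3
 V  0  0  1  1  2  2  2  2  2  3  3
 G  0  0  1  1  2  3  3  3  3  3  3
 V  0  0  1  1  2  3  3  3  3  4  4
 Q  0  0  1  1  2  3  3  3  3  4  5
 B  0  1  1  2  2  3  3  4  4  4  5
 B  0  1  1  2  2  3  3  4  5  5  5
 G  0  1  1  2  2  3  4  4  5  5  5
 Q  0  1  2  2  3  3  4  4  5  5  6
 V  0  1  2  2  3  3  4  4  5  6  6
 V  0  1  2  2  3  3  4  4  5  6  6
dp[13][10] = 6. One LCS (by backtracking along matches): QQGBBQ.

6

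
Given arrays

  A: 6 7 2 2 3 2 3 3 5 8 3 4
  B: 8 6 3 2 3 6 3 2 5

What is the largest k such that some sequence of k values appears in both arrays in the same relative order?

Let dp[i][j] be the LCS length of the first i values of A and the first j values of B. dp[i][j] = dp[i-1][j-1]+1 when the i-th and j-th values match, else max(dp[i-1][j], dp[i][j-1]).
    ·  8  6  3  2  3  6  3  2  5
 ·  0  0  0  0  0  0  0  0  0  0
 6  0  0  1  1  1  1  1  1  1  1
 7  0  0  1  1  1  1  1  1  1  1
 2  0  0  1  1  2  2  2  2  2  2
 2  0  0  1  1  2  2  2  2  3  3
 3  0  0  1  2  2  3  3  3  3  3
 2  0  0  1  2  3  3  3  3  4  4
 3  0  0  1  2  3  4  4  4  4  4
 3  0  0  1  2  3  4  4  5  5  5
 5  0  0  1  2  3  4  4  5  5  6
 8  0  1  1  2  3  4  4  5  5  6
 3  0  1  1  2  3  4  4  5  5  6
 4  0  1  1  2  3  4  4  5  5  6
dp[12][9] = 6. One LCS (by backtracking along matches): 6, 3, 2, 3, 3, 5.

6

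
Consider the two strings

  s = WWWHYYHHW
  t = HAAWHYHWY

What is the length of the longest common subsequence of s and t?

5

One common subsequence of length 5: W (s #3, t #4) → H (s #4, t #5) → Y (s #6, t #6) → H (s #8, t #7) → W (s #9, t #8). Since dp[9][9] = 5, nothing longer is possible.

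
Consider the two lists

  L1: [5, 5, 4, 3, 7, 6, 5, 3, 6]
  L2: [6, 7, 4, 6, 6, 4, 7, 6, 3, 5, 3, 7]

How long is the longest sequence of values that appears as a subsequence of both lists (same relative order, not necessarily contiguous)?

Match 4 (L1 #3, L2 #6); then 7 (L1 #5, L2 #7); then 6 (L1 #6, L2 #8); then 5 (L1 #7, L2 #10); then 3 (L1 #8, L2 #11) — 5 values in the same relative order in both. Since dp[9][12] = 5, nothing longer is possible.

5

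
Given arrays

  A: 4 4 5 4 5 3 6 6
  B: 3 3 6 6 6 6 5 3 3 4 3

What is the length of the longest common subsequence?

3

Taking 5 (A #3, B #7); then 4 (A #4, B #10); then 3 (A #6, B #11) gives a common subsequence of length 3. The LCS DP gives dp[8][11] = 3, so this is optimal.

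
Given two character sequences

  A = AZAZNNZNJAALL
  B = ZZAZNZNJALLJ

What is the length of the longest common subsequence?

10

Pick Z [2,2]; then A [3,3]; then Z [4,4]; then N [6,5]; then Z [7,6]; then N [8,7]; then J [9,8]; then A [11,9]; then L [12,10]; then L [13,11]; all 10 characters appear in both, in order. Since dp[13][12] = 10, nothing longer is possible.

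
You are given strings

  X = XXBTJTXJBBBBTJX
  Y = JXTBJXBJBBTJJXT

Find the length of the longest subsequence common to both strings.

One common subsequence of length 10: X [1,2] → B [3,4] → J [5,5] → X [7,6] → J [8,8] → B [11,9] → B [12,10] → T [13,11] → J [14,13] → X [15,14]. Since dp[15][15] = 10, nothing longer is possible.

10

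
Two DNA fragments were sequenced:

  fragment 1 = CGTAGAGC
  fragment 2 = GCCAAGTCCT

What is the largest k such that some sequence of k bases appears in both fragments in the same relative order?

5

Let dp[i][j] be the LCS length of the first i bases of fragment 1 and the first j bases of fragment 2. dp[i][j] = dp[i-1][j-1]+1 when the i-th and j-th bases match, else max(dp[i-1][j], dp[i][j-1]).
    ·  G  C  C  A  A  G  T  C  C  T
 ·  0  0  0  0  0  0  0  0  0  0  0
 C  0  0  1  1  1  1  1  1  1  1  1
 G  0  1  1  1  1  1  2  2  2  2  2
 T  0  1  1  1  1  1  2  3  3  3  3
 A  0  1  1  1  2  2  2  3  3  3  3
 G  0  1  1  1  2  2  3  3  3  3  3
 A  0  1  1  1  2  3  3  3  3  3  3
 G  0  1  1  1  2  3  4  4  4  4  4
 C  0  1  2  2  2  3  4  4  5  5  5
dp[8][10] = 5. One LCS (by backtracking along matches): CAAGC.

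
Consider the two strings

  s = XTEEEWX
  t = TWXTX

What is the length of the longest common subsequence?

3

Pick X (s #1, t #3) → T (s #2, t #4) → X (s #7, t #5); all 3 characters appear in both, in order. Since dp[7][5] = 3, nothing longer is possible.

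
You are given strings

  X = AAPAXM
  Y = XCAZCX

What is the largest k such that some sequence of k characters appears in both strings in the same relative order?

2

Taking A [1,3] → X [5,6] gives a common subsequence of length 2, and the DP table's final entry dp[6][6] is also 2, so no common subsequence is longer.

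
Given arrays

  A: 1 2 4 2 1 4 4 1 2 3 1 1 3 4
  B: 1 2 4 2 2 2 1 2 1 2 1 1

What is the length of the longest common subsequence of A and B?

9

Taking 1 at A[1]=B[1], then 2 at A[2]=B[2], then 4 at A[3]=B[3], then 2 at A[4]=B[6], then 1 at A[5]=B[7], then 1 at A[8]=B[9], then 2 at A[9]=B[10], then 1 at A[11]=B[11], then 1 at A[12]=B[12] gives a common subsequence of length 9, and the DP table's final entry dp[14][12] is also 9, so no common subsequence is longer.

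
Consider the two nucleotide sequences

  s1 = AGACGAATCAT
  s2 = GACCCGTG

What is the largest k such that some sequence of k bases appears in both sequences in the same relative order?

5

Match G [2,1], then A [3,2], then C [4,5], then G [5,6], then T [8,7] — 5 bases in the same relative order in both. dp[11][8] = 5 confirms this is the maximum.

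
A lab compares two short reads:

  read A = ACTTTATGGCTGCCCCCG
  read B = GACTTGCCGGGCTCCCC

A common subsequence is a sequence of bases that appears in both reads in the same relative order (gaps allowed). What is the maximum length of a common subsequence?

Match A at read A[1]=read B[2], C at read A[2]=read B[3], T at read A[3]=read B[4], T at read A[4]=read B[5], G at read A[8]=read B[10], G at read A[9]=read B[11], C at read A[10]=read B[12], T at read A[11]=read B[13], C at read A[14]=read B[14], C at read A[15]=read B[15], C at read A[16]=read B[16], C at read A[17]=read B[17] — 12 bases in the same relative order in both. The LCS DP gives dp[18][17] = 12, so this is optimal.

12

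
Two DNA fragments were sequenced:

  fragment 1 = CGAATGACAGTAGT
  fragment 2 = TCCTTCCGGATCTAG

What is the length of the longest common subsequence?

8

Match C (fragment 1 #1, fragment 2 #7), G (fragment 1 #2, fragment 2 #9), A (fragment 1 #4, fragment 2 #10), T (fragment 1 #5, fragment 2 #11), C (fragment 1 #8, fragment 2 #12), T (fragment 1 #11, fragment 2 #13), A (fragment 1 #12, fragment 2 #14), G (fragment 1 #13, fragment 2 #15) — 8 bases in the same relative order in both. dp[14][15] = 8 confirms this is the maximum.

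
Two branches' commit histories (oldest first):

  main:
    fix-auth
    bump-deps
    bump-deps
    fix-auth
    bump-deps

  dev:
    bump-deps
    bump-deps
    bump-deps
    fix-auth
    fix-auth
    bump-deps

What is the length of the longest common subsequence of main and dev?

4

One common subsequence of length 4: bump-deps [2,2]; then bump-deps [3,3]; then fix-auth [4,5]; then bump-deps [5,6]. Since dp[5][6] = 4, nothing longer is possible.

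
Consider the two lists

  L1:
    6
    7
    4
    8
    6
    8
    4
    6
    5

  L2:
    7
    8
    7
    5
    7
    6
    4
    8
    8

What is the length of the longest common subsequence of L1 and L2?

4

Let dp[i][j] be the LCS length of the first i values of L1 and the first j values of L2. dp[i][j] = dp[i-1][j-1]+1 when the i-th and j-th values match, else max(dp[i-1][j], dp[i][j-1]).
    ·  7  8  7  5  7  6  4  8  8
 ·  0  0  0  0  0  0  0  0  0  0
 6  0  0  0  0  0  0  1  1  1  1
 7  0  1  1  1  1  1  1  1  1  1
 4  0  1  1  1  1  1  1  2  2  2
 8  0  1  2  2  2  2  2  2  3  3
 6  0  1  2  2  2  2  3  3  3  3
 8  0  1  2  2  2  2  3  3  4  4
 4  0  1  2  2  2  2  3  4  4  4
 6  0  1  2  2  2  2  3  4  4  4
 5  0  1  2  2  3  3  3  4  4  4
dp[9][9] = 4. One LCS (by backtracking along matches): 6, 4, 8, 8.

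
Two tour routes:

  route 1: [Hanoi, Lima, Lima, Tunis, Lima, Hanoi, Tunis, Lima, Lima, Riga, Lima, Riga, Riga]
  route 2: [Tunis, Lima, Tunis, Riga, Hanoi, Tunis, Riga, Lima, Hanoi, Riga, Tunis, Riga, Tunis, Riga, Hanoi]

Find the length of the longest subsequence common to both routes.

8

Pick Lima (route 1 #3, route 2 #2) → Tunis (route 1 #4, route 2 #3) → Hanoi (route 1 #6, route 2 #5) → Tunis (route 1 #7, route 2 #6) → Lima (route 1 #8, route 2 #8) → Riga (route 1 #10, route 2 #10) → Riga (route 1 #12, route 2 #12) → Riga (route 1 #13, route 2 #14); all 8 stops appear in both, in order, and the DP table's final entry dp[13][15] is also 8, so no common subsequence is longer.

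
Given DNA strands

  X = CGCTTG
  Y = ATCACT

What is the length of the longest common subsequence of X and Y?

3

Let dp[i][j] be the LCS length of the first i bases of X and the first j bases of Y. dp[i][j] = dp[i-1][j-1]+1 when the i-th and j-th bases match, else max(dp[i-1][j], dp[i][j-1]).
    ·  A  T  C  A  C  T
 ·  0  0  0  0  0  0  0
 C  0  0  0  1  1  1  1
 G  0  0  0  1  1  1  1
 C  0  0  0  1  1  2  2
 T  0  0  1  1  1  2  3
 T  0  0  1  1  1  2  3
 G  0  0  1  1  1  2  3
dp[6][6] = 3. One LCS (by backtracking along matches): CCT.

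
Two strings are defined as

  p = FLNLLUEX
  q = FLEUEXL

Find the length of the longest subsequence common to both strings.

Let dp[i][j] be the LCS length of the first i characters of p and the first j characters of q. dp[i][j] = dp[i-1][j-1]+1 when the i-th and j-th characters match, else max(dp[i-1][j], dp[i][j-1]).
    ·  F  L  E  U  E  X  L
 ·  0  0  0  0  0  0  0  0
 F  0  1  1  1  1  1  1  1
 L  0  1  2  2  2  2  2  2
 N  0  1  2  2  2  2  2  2
 L  0  1  2  2  2  2  2  3
 L  0  1  2  2  2  2  2  3
 U  0  1  2  2  3  3  3  3
 E  0  1  2  3  3  4  4  4
 X  0  1  2  3  3  4  5  5
dp[8][7] = 5. One LCS (by backtracking along matches): FLUEX.

5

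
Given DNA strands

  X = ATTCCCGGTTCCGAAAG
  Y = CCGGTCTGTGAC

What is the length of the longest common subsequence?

One common subsequence of length 8: C [5,1]; then C [6,2]; then G [7,3]; then G [8,4]; then T [9,7]; then T [10,9]; then G [13,10]; then A [14,11], and the DP table's final entry dp[17][12] is also 8, so no common subsequence is longer.

8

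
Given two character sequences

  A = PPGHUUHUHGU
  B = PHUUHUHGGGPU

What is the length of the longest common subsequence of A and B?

9

Taking P (A #2, B #1), H (A #4, B #2), U (A #5, B #3), U (A #6, B #4), H (A #7, B #5), U (A #8, B #6), H (A #9, B #7), G (A #10, B #10), U (A #11, B #12) gives a common subsequence of length 9. Since dp[11][12] = 9, nothing longer is possible.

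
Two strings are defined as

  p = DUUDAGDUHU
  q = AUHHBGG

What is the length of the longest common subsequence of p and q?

3

Let dp[i][j] be the LCS length of the first i characters of p and the first j characters of q. dp[i][j] = dp[i-1][j-1]+1 when the i-th and j-th characters match, else max(dp[i-1][j], dp[i][j-1]).
    ·  A  U  H  H  B  G  G
 ·  0  0  0  0  0  0  0  0
 D  0  0  0  0  0  0  0  0
 U  0  0  1  1  1  1  1  1
 U  0  0  1  1  1  1  1  1
 D  0  0  1  1  1  1  1  1
 A  0  1  1  1  1  1  1  1
 G  0  1  1  1  1  1  2  2
 D  0  1  1  1  1  1  2  2
 U  0  1  2  2  2  2  2  2
 H  0  1  2  3  3  3  3  3
 U  0  1  2  3  3  3  3  3
dp[10][7] = 3. One LCS (by backtracking along matches): AUH.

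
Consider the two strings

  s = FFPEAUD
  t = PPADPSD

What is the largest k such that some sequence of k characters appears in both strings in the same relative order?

Let dp[i][j] be the LCS length of the first i characters of s and the first j characters of t. dp[i][j] = dp[i-1][j-1]+1 when the i-th and j-th characters match, else max(dp[i-1][j], dp[i][j-1]).
    ·  P  P  A  D  P  S  D
 ·  0  0  0  0  0  0  0  0
 F  0  0  0  0  0  0  0  0
 F  0  0  0  0  0  0  0  0
 P  0  1  1  1  1  1  1  1
 E  0  1  1  1  1  1  1  1
 A  0  1  1  2  2  2  2  2
 U  0  1  1  2  2  2  2  2
 D  0  1  1  2  3  3  3  3
dp[7][7] = 3. One LCS (by backtracking along matches): PAD.

3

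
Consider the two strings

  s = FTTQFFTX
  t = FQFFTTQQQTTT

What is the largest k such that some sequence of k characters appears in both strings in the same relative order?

5

Taking F [1,4] → T [2,5] → T [3,6] → Q [4,9] → T [7,12] gives a common subsequence of length 5. The LCS DP gives dp[8][12] = 5, so this is optimal.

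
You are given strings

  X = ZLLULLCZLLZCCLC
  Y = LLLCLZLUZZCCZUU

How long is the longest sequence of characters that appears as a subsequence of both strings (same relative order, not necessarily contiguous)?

Taking L (X #2, Y #1); then L (X #3, Y #2); then L (X #5, Y #3); then L (X #6, Y #5); then Z (X #8, Y #6); then L (X #9, Y #7); then Z (X #11, Y #10); then C (X #12, Y #11); then C (X #13, Y #12) gives a common subsequence of length 9. Since dp[15][15] = 9, nothing longer is possible.

9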